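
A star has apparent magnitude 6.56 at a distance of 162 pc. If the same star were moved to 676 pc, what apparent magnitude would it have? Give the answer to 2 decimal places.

m ≈ 9.66

Flux ∝ 1/d², so Δm = 5 log₁₀(d₂/d₁) = 5 log₁₀(676/162) = 3.102
m₂ = m₁ + Δm = 6.56 + (3.102) = 9.662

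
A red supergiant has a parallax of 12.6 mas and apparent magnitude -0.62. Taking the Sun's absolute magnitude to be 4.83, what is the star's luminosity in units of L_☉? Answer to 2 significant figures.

L/L_☉ ≈ 9500

d = 1/p = 1000/12.6 mas = 79.37 pc
M = m − 5 log₁₀ d + 5 = -0.62 − 5·1.8996 + 5 = -5.118
M − M_☉ = -5.118 − 4.83 = -9.948
L/L_☉ = 10^(−0.4 × -9.948) = 9534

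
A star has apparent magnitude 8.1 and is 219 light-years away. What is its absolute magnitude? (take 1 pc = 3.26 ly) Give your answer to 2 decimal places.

d = 219 ly / 3.26 = 67.18 pc
5 log₁₀(d/10 pc) = 5 log₁₀(67.18) − 5 = 4.136
M = m − 5 log₁₀(d/10) = 8.1 − 4.136 = 3.964

M ≈ 3.96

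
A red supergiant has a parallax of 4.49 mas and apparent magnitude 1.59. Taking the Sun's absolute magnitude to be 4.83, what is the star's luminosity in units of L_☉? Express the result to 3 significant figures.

L/L_☉ ≈ 9810

d = 1/p = 1000/4.49 mas = 222.7 pc
M = m − 5 log₁₀ d + 5 = 1.59 − 5·2.3478 + 5 = -5.149
M − M_☉ = -5.149 − 4.83 = -9.979
L/L_☉ = 10^(−0.4 × -9.979) = 9806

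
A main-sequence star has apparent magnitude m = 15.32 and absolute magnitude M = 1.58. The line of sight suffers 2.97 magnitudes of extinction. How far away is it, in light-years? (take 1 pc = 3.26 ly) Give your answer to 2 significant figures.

d ≈ 4600 ly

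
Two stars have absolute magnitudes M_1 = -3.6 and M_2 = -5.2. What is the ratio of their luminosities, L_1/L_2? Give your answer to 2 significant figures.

ΔM = M_1 − M_2 = 1.6
L_1/L_2 = 10^(−0.4 ΔM) = 10^-0.640 = 0.2291

L_1/L_2 ≈ 0.23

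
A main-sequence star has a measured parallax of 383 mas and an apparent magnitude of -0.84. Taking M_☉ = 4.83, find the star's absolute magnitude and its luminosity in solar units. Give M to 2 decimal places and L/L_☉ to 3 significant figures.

M ≈ 2.08; L/L_☉ ≈ 12.6

d = 1/p = 1000/383 mas = 2.611 pc
M = m − 5 log₁₀ d + 5 = -0.84 − 5·0.4168 + 5 = 2.076
M − M_☉ = 2.076 − 4.83 = -2.754
L/L_☉ = 10^(−0.4 × -2.754) = 12.64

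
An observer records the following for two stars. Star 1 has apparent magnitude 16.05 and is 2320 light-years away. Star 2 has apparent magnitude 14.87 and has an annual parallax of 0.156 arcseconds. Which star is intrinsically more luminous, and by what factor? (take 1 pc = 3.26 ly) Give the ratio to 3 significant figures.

Star 1 is more luminous, by a factor of 4160.

Star 1: d = 2320 ly / 3.26 = 711.7 pc
Star 1: M = m − 5 log₁₀ d + 5 = 16.05 − 5·2.8523 + 5 = 6.789
Star 2: d = 1/p = 1/0.156″ = 6.410 pc
Star 2: M = m − 5 log₁₀ d + 5 = 14.87 − 5·0.8069 + 5 = 15.836
ΔM = M_1 − M_2 = 6.789 − (15.836) = -9.047; smaller M is more luminous → Star 1.
L ratio = 10^(0.4 |ΔM|) = 10^3.619 = 4157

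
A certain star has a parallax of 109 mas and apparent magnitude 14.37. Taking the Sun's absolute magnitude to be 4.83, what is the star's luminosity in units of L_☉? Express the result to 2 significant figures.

d = 1/p = 1000/109 mas = 9.174 pc
M = m − 5 log₁₀ d + 5 = 14.37 − 5·0.9626 + 5 = 14.557
M − M_☉ = 14.557 − 4.83 = 9.727
L/L_☉ = 10^(−0.4 × 9.727) = 1.286×10^-4

L/L_☉ ≈ 1.3×10^-4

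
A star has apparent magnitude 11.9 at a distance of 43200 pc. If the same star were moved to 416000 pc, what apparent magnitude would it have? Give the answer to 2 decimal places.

m ≈ 16.82

Flux ∝ 1/d², so Δm = 5 log₁₀(d₂/d₁) = 5 log₁₀(416000/43200) = 4.918
m₂ = m₁ + Δm = 11.9 + (4.918) = 16.818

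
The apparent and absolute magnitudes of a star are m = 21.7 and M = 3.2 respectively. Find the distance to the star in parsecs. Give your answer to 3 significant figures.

d ≈ 50100 pc

μ = m − M = 18.500
m − M = 5 log₁₀ d − 5
log₁₀ d = (m − M)/5 + 1 = 4.7000
d = 10^4.7000 = 50120 pc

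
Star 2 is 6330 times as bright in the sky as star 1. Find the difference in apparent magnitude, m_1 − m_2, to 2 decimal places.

Pogson: Δm = −2.5 log₁₀(ratio) = −2.5 log₁₀(6330) = −2.5 × 3.8014 = -9.504
Star 2 is brighter so has the smaller magnitude: m_1 − m_2 is positive.

m_1 − m_2 ≈ 9.50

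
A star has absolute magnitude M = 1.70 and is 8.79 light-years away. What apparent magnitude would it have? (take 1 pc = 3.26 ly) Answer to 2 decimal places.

d = 8.79 ly / 3.26 = 2.696 pc
m = M + 5 log₁₀ d − 5 = 1.70 + 5·0.4308 − 5 = -1.146

m ≈ -1.15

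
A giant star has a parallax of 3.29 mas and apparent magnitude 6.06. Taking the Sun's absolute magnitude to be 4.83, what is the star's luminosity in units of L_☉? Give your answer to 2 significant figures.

d = 1/p = 1000/3.29 mas = 304.0 pc
M = m − 5 log₁₀ d + 5 = 6.06 − 5·2.4828 + 5 = -1.354
M − M_☉ = -1.354 − 4.83 = -6.184
L/L_☉ = 10^(−0.4 × -6.184) = 297.6

L/L_☉ ≈ 300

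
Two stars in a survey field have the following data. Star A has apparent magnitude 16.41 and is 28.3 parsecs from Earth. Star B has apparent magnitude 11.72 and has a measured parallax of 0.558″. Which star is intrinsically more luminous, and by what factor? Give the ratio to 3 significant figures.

Star A is more luminous, by a factor of 3.32.

Star A: M = m − 5 log₁₀ d + 5 = 16.41 − 5·1.4518 + 5 = 14.151
Star B: d = 1/p = 1/0.558″ = 1.792 pc
Star B: M = m − 5 log₁₀ d + 5 = 11.72 − 5·0.2534 + 5 = 15.453
ΔM = M_A − M_B = 14.151 − (15.453) = -1.302; smaller M is more luminous → Star A.
L ratio = 10^(0.4 |ΔM|) = 10^0.521 = 3.318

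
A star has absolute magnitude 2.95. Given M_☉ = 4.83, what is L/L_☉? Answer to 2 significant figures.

M − M_☉ = 2.95 − 4.83 = -1.880
L/L_☉ = 10^(−0.4 (M − M_☉)) = 10^0.752 = 5.649

L/L_☉ ≈ 5.6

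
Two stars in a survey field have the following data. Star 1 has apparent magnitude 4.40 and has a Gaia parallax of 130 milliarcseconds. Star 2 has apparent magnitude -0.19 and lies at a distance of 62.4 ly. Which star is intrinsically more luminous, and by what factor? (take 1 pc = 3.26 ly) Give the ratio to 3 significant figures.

Star 1: p = 130 mas = 0.130″ → d = 1/p = 7.692 pc
Star 1: M = m − 5 log₁₀ d + 5 = 4.40 − 5·0.8861 + 5 = 4.970
Star 2: d = 62.4 ly / 3.26 = 19.14 pc
Star 2: M = m − 5 log₁₀ d + 5 = -0.19 − 5·1.2820 + 5 = -1.600
ΔM = M_1 − M_2 = 4.970 − (-1.600) = 6.570; smaller M is more luminous → Star 2.
L ratio = 10^(0.4 |ΔM|) = 10^2.628 = 424.4

Star 2 is more luminous, by a factor of 424.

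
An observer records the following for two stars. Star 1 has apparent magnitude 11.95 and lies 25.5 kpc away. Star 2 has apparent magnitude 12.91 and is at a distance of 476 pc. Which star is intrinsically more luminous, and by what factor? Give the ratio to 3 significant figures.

Star 1: d = 25.5 kpc = 25500 pc
Star 1: M = m − 5 log₁₀ d + 5 = 11.95 − 5·4.4065 + 5 = -5.083
Star 2: M = m − 5 log₁₀ d + 5 = 12.91 − 5·2.6776 + 5 = 4.522
ΔM = M_1 − M_2 = -5.083 − (4.522) = -9.605; smaller M is more luminous → Star 1.
L ratio = 10^(0.4 |ΔM|) = 10^3.842 = 6948

Star 1 is more luminous, by a factor of 6950.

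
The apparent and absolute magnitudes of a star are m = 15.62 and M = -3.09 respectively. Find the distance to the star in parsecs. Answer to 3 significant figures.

d ≈ 55200 pc

Distance modulus: m − M = 15.62 − (-3.09) = 18.710
m − M = 5 log₁₀ d − 5
log₁₀ d = (m − M)/5 + 1 = 4.7420
d = 10^4.7420 = 55210 pc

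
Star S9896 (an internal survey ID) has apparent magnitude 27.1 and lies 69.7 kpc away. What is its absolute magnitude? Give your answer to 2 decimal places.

M ≈ 7.88

d = 69.7 kpc = 69700 pc
5 log₁₀(d/10 pc) = 5 log₁₀(69700) − 5 = 19.216
M = m − 5 log₁₀(d/10) = 27.1 − 19.216 = 7.884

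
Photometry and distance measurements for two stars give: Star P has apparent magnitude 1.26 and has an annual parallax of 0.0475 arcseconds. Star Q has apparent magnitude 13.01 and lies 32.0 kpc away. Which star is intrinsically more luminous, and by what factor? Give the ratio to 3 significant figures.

Star Q is more luminous, by a factor of 46.1.

Star P: d = 1/p = 1/0.0475″ = 21.05 pc
Star P: M = m − 5 log₁₀ d + 5 = 1.26 − 5·1.3233 + 5 = -0.357
Star Q: d = 32.0 kpc = 32000 pc
Star Q: M = m − 5 log₁₀ d + 5 = 13.01 − 5·4.5051 + 5 = -4.516
ΔM = M_P − M_Q = -0.357 − (-4.516) = 4.159; smaller M is more luminous → Star Q.
L ratio = 10^(0.4 |ΔM|) = 10^1.664 = 46.10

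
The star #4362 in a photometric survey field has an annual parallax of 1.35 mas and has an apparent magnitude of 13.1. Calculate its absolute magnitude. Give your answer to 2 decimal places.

M ≈ 3.75

p = 1.35 mas = 1.35×10^-3″ → d = 1/p = 740.7 pc
5 log₁₀(d/10 pc) = 5 log₁₀(740.7) − 5 = 9.348
M = m − 5 log₁₀(d/10) = 13.1 − 9.348 = 3.752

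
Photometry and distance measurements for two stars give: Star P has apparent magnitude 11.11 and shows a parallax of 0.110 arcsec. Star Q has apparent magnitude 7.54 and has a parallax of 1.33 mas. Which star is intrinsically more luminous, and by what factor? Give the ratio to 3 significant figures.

Star Q is more luminous, by a factor of 183000.

Star P: d = 1/p = 1/0.110″ = 9.091 pc
Star P: M = m − 5 log₁₀ d + 5 = 11.11 − 5·0.9586 + 5 = 11.317
Star Q: p = 1.33 mas = 1.33×10^-3″ → d = 1/p = 751.9 pc
Star Q: M = m − 5 log₁₀ d + 5 = 7.54 − 5·2.8761 + 5 = -1.841
ΔM = M_P − M_Q = 11.317 − (-1.841) = 13.158; smaller M is more luminous → Star Q.
L ratio = 10^(0.4 |ΔM|) = 10^5.263 = 183300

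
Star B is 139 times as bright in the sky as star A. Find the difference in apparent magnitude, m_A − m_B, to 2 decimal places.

Pogson: Δm = −2.5 log₁₀(ratio) = −2.5 log₁₀(139) = −2.5 × 2.1430 = -5.358
Star B is brighter so has the smaller magnitude: m_A − m_B is positive.

m_A − m_B ≈ 5.36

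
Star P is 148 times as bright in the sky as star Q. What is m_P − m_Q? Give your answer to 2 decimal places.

Pogson: Δm = −2.5 log₁₀(ratio) = −2.5 log₁₀(148) = −2.5 × 2.1703 = -5.426
Star P is brighter, so it has the smaller magnitude: the difference is negative.

m_P − m_Q ≈ -5.43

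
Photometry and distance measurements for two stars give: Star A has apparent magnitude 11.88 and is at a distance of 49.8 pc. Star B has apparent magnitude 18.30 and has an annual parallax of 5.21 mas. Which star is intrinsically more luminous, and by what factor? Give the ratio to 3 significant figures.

Star A is more luminous, by a factor of 24.9.

Star A: M = m − 5 log₁₀ d + 5 = 11.88 − 5·1.6972 + 5 = 8.394
Star B: p = 5.21 mas = 5.21×10^-3″ → d = 1/p = 191.9 pc
Star B: M = m − 5 log₁₀ d + 5 = 18.30 − 5·2.2832 + 5 = 11.884
ΔM = M_A − M_B = 8.394 − (11.884) = -3.490; smaller M is more luminous → Star A.
L ratio = 10^(0.4 |ΔM|) = 10^1.396 = 24.90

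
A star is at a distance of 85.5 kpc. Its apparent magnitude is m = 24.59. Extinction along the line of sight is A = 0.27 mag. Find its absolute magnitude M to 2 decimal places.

M ≈ 4.66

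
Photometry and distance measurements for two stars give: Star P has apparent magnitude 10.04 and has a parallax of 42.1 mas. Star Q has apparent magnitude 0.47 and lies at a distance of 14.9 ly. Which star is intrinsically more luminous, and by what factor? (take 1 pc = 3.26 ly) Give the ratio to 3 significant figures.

Star Q is more luminous, by a factor of 249.

Star P: p = 42.1 mas = 0.0421″ → d = 1/p = 23.75 pc
Star P: M = m − 5 log₁₀ d + 5 = 10.04 − 5·1.3757 + 5 = 8.161
Star Q: d = 14.9 ly / 3.26 = 4.571 pc
Star Q: M = m − 5 log₁₀ d + 5 = 0.47 − 5·0.6600 + 5 = 2.170
ΔM = M_P − M_Q = 8.161 − (2.170) = 5.991; smaller M is more luminous → Star Q.
L ratio = 10^(0.4 |ΔM|) = 10^2.397 = 249.2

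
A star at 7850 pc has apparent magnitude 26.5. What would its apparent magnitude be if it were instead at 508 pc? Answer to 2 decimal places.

Flux ∝ 1/d², so Δm = 5 log₁₀(d₂/d₁) = 5 log₁₀(508/7850) = -5.945
m₂ = m₁ + Δm = 26.5 + (-5.945) = 20.555

m ≈ 20.55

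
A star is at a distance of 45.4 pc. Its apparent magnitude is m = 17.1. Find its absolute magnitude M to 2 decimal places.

M ≈ 13.81

5 log₁₀(d/10 pc) = 5 log₁₀(45.40) − 5 = 3.285
M = m − 5 log₁₀(d/10) = 17.1 − 3.285 = 13.815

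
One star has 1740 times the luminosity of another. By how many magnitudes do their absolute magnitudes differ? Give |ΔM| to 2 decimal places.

|ΔM| ≈ 8.10

Pogson: ΔM = −2.5 log₁₀(ratio) = −2.5 log₁₀(1740) = −2.5 × 3.2405 = -8.101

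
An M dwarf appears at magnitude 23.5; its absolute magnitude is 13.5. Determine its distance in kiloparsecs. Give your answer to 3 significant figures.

d ≈ 1.00 kpc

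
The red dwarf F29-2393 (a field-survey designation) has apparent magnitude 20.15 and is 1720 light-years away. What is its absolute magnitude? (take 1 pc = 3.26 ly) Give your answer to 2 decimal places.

M ≈ 11.54

d = 1720 ly / 3.26 = 527.6 pc
5 log₁₀(d/10 pc) = 5 log₁₀(527.6) − 5 = 8.612
M = m − 5 log₁₀(d/10) = 20.15 − 8.612 = 11.538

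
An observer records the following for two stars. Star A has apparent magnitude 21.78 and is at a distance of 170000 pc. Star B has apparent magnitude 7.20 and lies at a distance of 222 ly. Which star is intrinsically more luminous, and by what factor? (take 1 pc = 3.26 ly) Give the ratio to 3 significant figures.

Star A is more luminous, by a factor of 9.18.

Star A: M = m − 5 log₁₀ d + 5 = 21.78 − 5·5.2304 + 5 = 0.628
Star B: d = 222 ly / 3.26 = 68.10 pc
Star B: M = m − 5 log₁₀ d + 5 = 7.20 − 5·1.8331 + 5 = 3.034
ΔM = M_A − M_B = 0.628 − (3.034) = -2.407; smaller M is more luminous → Star A.
L ratio = 10^(0.4 |ΔM|) = 10^0.963 = 9.175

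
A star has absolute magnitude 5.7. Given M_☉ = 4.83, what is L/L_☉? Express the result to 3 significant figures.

M − M_☉ = 5.7 − 4.83 = 0.870
L/L_☉ = 10^(−0.4 (M − M_☉)) = 10^-0.348 = 0.4487

L/L_☉ ≈ 0.449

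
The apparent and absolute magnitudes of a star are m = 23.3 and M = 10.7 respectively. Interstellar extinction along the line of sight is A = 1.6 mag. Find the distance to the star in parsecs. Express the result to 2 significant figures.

m − M = 5 log₁₀(d/10 pc) + A  ⇒  23.3 − (10.7) − 1.6 = 5 log₁₀(d/10)
11.000 = 5 log₁₀(d/10)
log₁₀ d = (m − M − A)/5 + 1 = 3.2000
d = 10^3.2000 = 1585 pc

d ≈ 1600 pc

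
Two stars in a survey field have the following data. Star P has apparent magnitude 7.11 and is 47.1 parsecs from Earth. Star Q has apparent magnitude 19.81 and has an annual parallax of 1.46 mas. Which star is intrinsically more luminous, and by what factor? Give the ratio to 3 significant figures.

Star P: M = m − 5 log₁₀ d + 5 = 7.11 − 5·1.6730 + 5 = 3.745
Star Q: p = 1.46 mas = 1.46×10^-3″ → d = 1/p = 684.9 pc
Star Q: M = m − 5 log₁₀ d + 5 = 19.81 − 5·2.8356 + 5 = 10.632
ΔM = M_P − M_Q = 3.745 − (10.632) = -6.887; smaller M is more luminous → Star P.
L ratio = 10^(0.4 |ΔM|) = 10^2.755 = 568.5

Star P is more luminous, by a factor of 569.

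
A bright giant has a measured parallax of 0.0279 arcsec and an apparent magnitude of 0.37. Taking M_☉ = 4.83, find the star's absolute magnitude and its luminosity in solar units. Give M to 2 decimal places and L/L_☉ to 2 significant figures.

M ≈ -2.40; L/L_☉ ≈ 780

d = 1/p = 1/0.0279″ = 35.84 pc
M = m − 5 log₁₀ d + 5 = 0.37 − 5·1.5544 + 5 = -2.402
M − M_☉ = -2.402 − 4.83 = -7.232
L/L_☉ = 10^(−0.4 × -7.232) = 781.3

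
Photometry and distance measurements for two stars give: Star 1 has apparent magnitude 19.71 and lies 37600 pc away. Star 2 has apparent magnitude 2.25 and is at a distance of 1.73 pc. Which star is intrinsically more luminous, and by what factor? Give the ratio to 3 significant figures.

Star 1: M = m − 5 log₁₀ d + 5 = 19.71 − 5·4.5752 + 5 = 1.834
Star 2: M = m − 5 log₁₀ d + 5 = 2.25 − 5·0.2380 + 5 = 6.060
ΔM = M_1 − M_2 = 1.834 − (6.060) = -4.226; smaller M is more luminous → Star 1.
L ratio = 10^(0.4 |ΔM|) = 10^1.690 = 49.01

Star 1 is more luminous, by a factor of 49.0.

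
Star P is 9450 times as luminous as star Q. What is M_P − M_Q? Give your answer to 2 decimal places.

Pogson: ΔM = −2.5 log₁₀(ratio) = −2.5 log₁₀(9450) = −2.5 × 3.9754 = -9.939
Star P is brighter, so it has the smaller magnitude: the difference is negative.

M_P − M_Q ≈ -9.94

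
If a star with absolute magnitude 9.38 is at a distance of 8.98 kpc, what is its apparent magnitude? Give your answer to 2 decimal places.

m ≈ 24.15

d = 8.98 kpc = 8980 pc
m = M + 5 log₁₀ d − 5 = 9.38 + 5·3.9533 − 5 = 24.146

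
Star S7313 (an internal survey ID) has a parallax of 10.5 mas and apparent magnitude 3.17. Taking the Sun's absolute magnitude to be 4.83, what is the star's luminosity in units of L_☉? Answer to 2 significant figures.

L/L_☉ ≈ 420

d = 1/p = 1000/10.5 mas = 95.24 pc
M = m − 5 log₁₀ d + 5 = 3.17 − 5·1.9788 + 5 = -1.724
M − M_☉ = -1.724 − 4.83 = -6.554
L/L_☉ = 10^(−0.4 × -6.554) = 418.4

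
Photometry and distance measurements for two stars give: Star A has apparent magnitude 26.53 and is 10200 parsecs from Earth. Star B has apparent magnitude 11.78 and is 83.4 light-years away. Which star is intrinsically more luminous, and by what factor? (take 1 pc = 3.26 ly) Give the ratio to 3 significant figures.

Star B is more luminous, by a factor of 5.00.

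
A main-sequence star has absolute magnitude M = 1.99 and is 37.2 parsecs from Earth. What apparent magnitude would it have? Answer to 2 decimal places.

m ≈ 4.84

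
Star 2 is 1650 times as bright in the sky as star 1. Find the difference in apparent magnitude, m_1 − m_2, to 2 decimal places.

m_1 − m_2 ≈ 8.04

Pogson: Δm = −2.5 log₁₀(ratio) = −2.5 log₁₀(1650) = −2.5 × 3.2175 = -8.044
Star 2 is brighter so has the smaller magnitude: m_1 − m_2 is positive.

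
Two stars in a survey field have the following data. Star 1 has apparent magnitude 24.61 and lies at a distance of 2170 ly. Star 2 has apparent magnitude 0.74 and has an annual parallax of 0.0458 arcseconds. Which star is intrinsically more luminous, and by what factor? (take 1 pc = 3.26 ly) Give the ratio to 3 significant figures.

Star 1: d = 2170 ly / 3.26 = 665.6 pc
Star 1: M = m − 5 log₁₀ d + 5 = 24.61 − 5·2.8232 + 5 = 15.494
Star 2: d = 1/p = 1/0.0458″ = 21.83 pc
Star 2: M = m − 5 log₁₀ d + 5 = 0.74 − 5·1.3391 + 5 = -0.956
ΔM = M_1 − M_2 = 15.494 − (-0.956) = 16.449; smaller M is more luminous → Star 2.
L ratio = 10^(0.4 |ΔM|) = 10^6.580 = 3.800×10^6

Star 2 is more luminous, by a factor of 3.80×10^6.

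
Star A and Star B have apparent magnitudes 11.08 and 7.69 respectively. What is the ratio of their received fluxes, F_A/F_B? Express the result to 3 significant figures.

Magnitude difference = 3.39
Flux ratio = 10^(−0.4 Δm) = 10^(−0.4 × 3.39) = 10^-1.356 = 0.04406

F_A/F_B ≈ 0.0441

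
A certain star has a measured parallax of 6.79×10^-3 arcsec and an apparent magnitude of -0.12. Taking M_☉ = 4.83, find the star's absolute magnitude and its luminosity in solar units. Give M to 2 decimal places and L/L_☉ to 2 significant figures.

M ≈ -5.96; L/L_☉ ≈ 21000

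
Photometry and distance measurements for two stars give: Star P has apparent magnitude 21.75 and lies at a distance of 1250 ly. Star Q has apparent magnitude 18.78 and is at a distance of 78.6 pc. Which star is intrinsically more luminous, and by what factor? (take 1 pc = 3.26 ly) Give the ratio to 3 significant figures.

Star P is more luminous, by a factor of 1.54.

Star P: d = 1250 ly / 3.26 = 383.4 pc
Star P: M = m − 5 log₁₀ d + 5 = 21.75 − 5·2.5837 + 5 = 13.832
Star Q: M = m − 5 log₁₀ d + 5 = 18.78 − 5·1.8954 + 5 = 14.303
ΔM = M_P − M_Q = 13.832 − (14.303) = -0.471; smaller M is more luminous → Star P.
L ratio = 10^(0.4 |ΔM|) = 10^0.189 = 1.544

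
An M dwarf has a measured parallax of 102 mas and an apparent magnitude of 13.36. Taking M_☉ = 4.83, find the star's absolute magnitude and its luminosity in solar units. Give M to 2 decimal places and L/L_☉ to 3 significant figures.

M ≈ 13.40; L/L_☉ ≈ 3.72×10^-4

d = 1/p = 1000/102 mas = 9.804 pc
M = m − 5 log₁₀ d + 5 = 13.36 − 5·0.9914 + 5 = 13.403
M − M_☉ = 13.403 − 4.83 = 8.573
L/L_☉ = 10^(−0.4 × 8.573) = 3.722×10^-4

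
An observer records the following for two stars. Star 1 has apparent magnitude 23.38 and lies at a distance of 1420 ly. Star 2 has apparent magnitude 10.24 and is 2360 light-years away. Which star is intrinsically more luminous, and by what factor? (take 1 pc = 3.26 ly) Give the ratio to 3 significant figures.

Star 2 is more luminous, by a factor of 498000.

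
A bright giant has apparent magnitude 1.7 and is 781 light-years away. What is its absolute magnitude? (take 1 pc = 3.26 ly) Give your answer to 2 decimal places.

M ≈ -5.20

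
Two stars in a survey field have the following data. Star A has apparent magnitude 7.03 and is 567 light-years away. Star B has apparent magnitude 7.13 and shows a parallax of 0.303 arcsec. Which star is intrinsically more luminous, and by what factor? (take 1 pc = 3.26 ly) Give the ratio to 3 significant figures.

Star A is more luminous, by a factor of 3050.

Star A: d = 567 ly / 3.26 = 173.9 pc
Star A: M = m − 5 log₁₀ d + 5 = 7.03 − 5·2.2404 + 5 = 0.828
Star B: d = 1/p = 1/0.303″ = 3.300 pc
Star B: M = m − 5 log₁₀ d + 5 = 7.13 − 5·0.5186 + 5 = 9.537
ΔM = M_A − M_B = 0.828 − (9.537) = -8.709; smaller M is more luminous → Star A.
L ratio = 10^(0.4 |ΔM|) = 10^3.484 = 3045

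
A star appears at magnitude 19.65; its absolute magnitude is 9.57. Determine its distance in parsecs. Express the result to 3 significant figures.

Distance modulus: m − M = 19.65 − (9.57) = 10.080
m − M = 5 log₁₀ d − 5
log₁₀ d = (m − M)/5 + 1 = 3.0160
d = 10^3.0160 = 1038 pc

d ≈ 1040 pc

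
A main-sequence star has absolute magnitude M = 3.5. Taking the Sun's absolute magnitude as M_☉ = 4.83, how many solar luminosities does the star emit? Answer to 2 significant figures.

L/L_☉ ≈ 3.4

M − M_☉ = 3.5 − 4.83 = -1.330
L/L_☉ = 10^(−0.4 (M − M_☉)) = 10^0.532 = 3.404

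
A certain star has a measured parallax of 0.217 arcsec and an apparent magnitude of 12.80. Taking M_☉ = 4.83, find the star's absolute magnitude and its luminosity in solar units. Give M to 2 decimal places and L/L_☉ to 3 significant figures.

d = 1/p = 1/0.217″ = 4.608 pc
M = m − 5 log₁₀ d + 5 = 12.80 − 5·0.6635 + 5 = 14.482
M − M_☉ = 14.482 − 4.83 = 9.652
L/L_☉ = 10^(−0.4 × 9.652) = 1.377×10^-4

M ≈ 14.48; L/L_☉ ≈ 1.38×10^-4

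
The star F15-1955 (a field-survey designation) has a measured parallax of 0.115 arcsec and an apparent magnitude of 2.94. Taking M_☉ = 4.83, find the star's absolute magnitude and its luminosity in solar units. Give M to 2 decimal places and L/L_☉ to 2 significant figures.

M ≈ 3.24; L/L_☉ ≈ 4.3

d = 1/p = 1/0.115″ = 8.696 pc
M = m − 5 log₁₀ d + 5 = 2.94 − 5·0.9393 + 5 = 3.243
M − M_☉ = 3.243 − 4.83 = -1.587
L/L_☉ = 10^(−0.4 × -1.587) = 4.311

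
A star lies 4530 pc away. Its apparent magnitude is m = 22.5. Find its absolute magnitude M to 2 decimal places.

5 log₁₀(d/10 pc) = 5 log₁₀(4530) − 5 = 13.280
M = m − 5 log₁₀(d/10) = 22.5 − 13.280 = 9.220

M ≈ 9.22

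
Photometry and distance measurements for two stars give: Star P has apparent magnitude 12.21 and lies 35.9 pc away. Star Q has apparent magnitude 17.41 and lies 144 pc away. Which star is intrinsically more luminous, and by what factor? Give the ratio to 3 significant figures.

Star P is more luminous, by a factor of 7.47.

Star P: M = m − 5 log₁₀ d + 5 = 12.21 − 5·1.5551 + 5 = 9.435
Star Q: M = m − 5 log₁₀ d + 5 = 17.41 − 5·2.1584 + 5 = 11.618
ΔM = M_P − M_Q = 9.435 − (11.618) = -2.184; smaller M is more luminous → Star P.
L ratio = 10^(0.4 |ΔM|) = 10^0.873 = 7.472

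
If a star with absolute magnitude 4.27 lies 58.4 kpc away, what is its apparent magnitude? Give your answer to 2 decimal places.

m ≈ 23.10

d = 58.4 kpc = 58400 pc
m = M + 5 log₁₀ d − 5 = 4.27 + 5·4.7664 − 5 = 23.102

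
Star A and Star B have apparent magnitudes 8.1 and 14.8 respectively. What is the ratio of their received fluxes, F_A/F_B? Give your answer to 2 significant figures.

Magnitude difference = -6.7
Flux ratio = 10^(−0.4 Δm) = 10^(−0.4 × -6.7) = 10^2.680 = 478.6

F_A/F_B ≈ 480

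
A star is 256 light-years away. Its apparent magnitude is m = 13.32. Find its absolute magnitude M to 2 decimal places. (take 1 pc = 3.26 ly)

M ≈ 8.84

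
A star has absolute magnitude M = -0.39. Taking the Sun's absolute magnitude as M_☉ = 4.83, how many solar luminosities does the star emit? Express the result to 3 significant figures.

L/L_☉ ≈ 122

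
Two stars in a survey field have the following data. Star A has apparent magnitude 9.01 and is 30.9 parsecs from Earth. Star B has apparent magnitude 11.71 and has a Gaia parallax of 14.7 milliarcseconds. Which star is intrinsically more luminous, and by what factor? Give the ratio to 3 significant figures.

Star A is more luminous, by a factor of 2.48.

Star A: M = m − 5 log₁₀ d + 5 = 9.01 − 5·1.4900 + 5 = 6.560
Star B: p = 14.7 mas = 0.0147″ → d = 1/p = 68.03 pc
Star B: M = m − 5 log₁₀ d + 5 = 11.71 − 5·1.8327 + 5 = 7.547
ΔM = M_A − M_B = 6.560 − (7.547) = -0.986; smaller M is more luminous → Star A.
L ratio = 10^(0.4 |ΔM|) = 10^0.395 = 2.481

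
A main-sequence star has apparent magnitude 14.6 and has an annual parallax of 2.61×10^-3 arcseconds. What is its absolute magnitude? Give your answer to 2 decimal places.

M ≈ 6.68

d = 1/p = 1/2.61×10^-3″ = 383.1 pc
5 log₁₀(d/10 pc) = 5 log₁₀(383.1) − 5 = 7.917
M = m − 5 log₁₀(d/10) = 14.6 − 7.917 = 6.683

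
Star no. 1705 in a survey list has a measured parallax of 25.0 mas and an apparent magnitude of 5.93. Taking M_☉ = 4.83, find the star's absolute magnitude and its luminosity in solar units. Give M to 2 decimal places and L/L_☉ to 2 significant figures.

d = 1/p = 1000/25.0 mas = 40.00 pc
M = m − 5 log₁₀ d + 5 = 5.93 − 5·1.6021 + 5 = 2.920
M − M_☉ = 2.920 − 4.83 = -1.910
L/L_☉ = 10^(−0.4 × -1.910) = 5.809

M ≈ 2.92; L/L_☉ ≈ 5.8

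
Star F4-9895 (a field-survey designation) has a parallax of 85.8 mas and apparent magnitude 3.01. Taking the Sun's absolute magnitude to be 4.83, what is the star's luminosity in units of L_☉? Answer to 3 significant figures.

L/L_☉ ≈ 7.26

d = 1/p = 1000/85.8 mas = 11.66 pc
M = m − 5 log₁₀ d + 5 = 3.01 − 5·1.0665 + 5 = 2.677
M − M_☉ = 2.677 − 4.83 = -2.153
L/L_☉ = 10^(−0.4 × -2.153) = 7.261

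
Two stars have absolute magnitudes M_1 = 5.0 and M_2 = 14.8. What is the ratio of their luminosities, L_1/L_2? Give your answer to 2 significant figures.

ΔM = M_1 − M_2 = -9.8
L_1/L_2 = 10^(−0.4 ΔM) = 10^3.920 = 8318

L_1/L_2 ≈ 8300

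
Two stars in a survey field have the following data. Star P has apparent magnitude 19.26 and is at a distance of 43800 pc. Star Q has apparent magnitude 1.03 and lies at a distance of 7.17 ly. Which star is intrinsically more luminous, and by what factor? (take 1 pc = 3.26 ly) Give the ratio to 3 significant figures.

Star P: M = m − 5 log₁₀ d + 5 = 19.26 − 5·4.6415 + 5 = 1.053
Star Q: d = 7.17 ly / 3.26 = 2.199 pc
Star Q: M = m − 5 log₁₀ d + 5 = 1.03 − 5·0.3423 + 5 = 4.318
ΔM = M_P − M_Q = 1.053 − (4.318) = -3.266; smaller M is more luminous → Star P.
L ratio = 10^(0.4 |ΔM|) = 10^1.306 = 20.25

Star P is more luminous, by a factor of 20.2.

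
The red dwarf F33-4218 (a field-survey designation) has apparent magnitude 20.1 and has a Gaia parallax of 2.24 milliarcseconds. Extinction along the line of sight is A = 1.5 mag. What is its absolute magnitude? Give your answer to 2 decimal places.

p = 2.24 mas = 2.24×10^-3″ → d = 1/p = 446.4 pc
5 log₁₀(d/10 pc) = 5 log₁₀(446.4) − 5 = 8.249
M = m − 5 log₁₀(d/10) − A = 20.1 − 8.249 − 1.5 = 10.351

M ≈ 10.35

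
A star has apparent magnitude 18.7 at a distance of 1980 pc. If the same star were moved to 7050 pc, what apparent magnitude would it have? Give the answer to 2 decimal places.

Flux ∝ 1/d², so Δm = 5 log₁₀(d₂/d₁) = 5 log₁₀(7050/1980) = 2.758
m₂ = m₁ + Δm = 18.7 + (2.758) = 21.458

m ≈ 21.46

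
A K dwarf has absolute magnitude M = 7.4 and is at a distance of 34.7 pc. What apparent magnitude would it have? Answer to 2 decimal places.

m = M + 5 log₁₀ d − 5 = 7.4 + 5·1.5403 − 5 = 10.102

m ≈ 10.10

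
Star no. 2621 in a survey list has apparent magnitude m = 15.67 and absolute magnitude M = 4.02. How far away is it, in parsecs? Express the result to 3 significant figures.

Distance modulus: m − M = 15.67 − (4.02) = 11.650
m − M = 5 log₁₀ d − 5
log₁₀ d = (m − M)/5 + 1 = 3.3300
d = 10^3.3300 = 2138 pc

d ≈ 2140 pc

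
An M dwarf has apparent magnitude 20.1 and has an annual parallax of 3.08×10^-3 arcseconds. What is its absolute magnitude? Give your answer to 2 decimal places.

M ≈ 12.54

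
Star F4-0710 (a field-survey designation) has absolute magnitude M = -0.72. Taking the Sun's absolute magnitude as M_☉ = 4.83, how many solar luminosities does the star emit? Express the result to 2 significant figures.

M − M_☉ = -0.72 − 4.83 = -5.550
L/L_☉ = 10^(−0.4 (M − M_☉)) = 10^2.220 = 166.0

L/L_☉ ≈ 170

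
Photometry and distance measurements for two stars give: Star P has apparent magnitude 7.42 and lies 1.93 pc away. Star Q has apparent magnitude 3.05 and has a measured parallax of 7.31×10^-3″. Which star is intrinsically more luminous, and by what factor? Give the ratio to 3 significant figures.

Star Q is more luminous, by a factor of 281000.

Star P: M = m − 5 log₁₀ d + 5 = 7.42 − 5·0.2856 + 5 = 10.992
Star Q: d = 1/p = 1/7.31×10^-3″ = 136.8 pc
Star Q: M = m − 5 log₁₀ d + 5 = 3.05 − 5·2.1361 + 5 = -2.630
ΔM = M_P − M_Q = 10.992 − (-2.630) = 13.623; smaller M is more luminous → Star Q.
L ratio = 10^(0.4 |ΔM|) = 10^5.449 = 281200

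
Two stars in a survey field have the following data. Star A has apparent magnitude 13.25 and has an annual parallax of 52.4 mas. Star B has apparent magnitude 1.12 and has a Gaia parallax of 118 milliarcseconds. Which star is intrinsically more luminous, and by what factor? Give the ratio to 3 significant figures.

Star A: p = 52.4 mas = 0.0524″ → d = 1/p = 19.08 pc
Star A: M = m − 5 log₁₀ d + 5 = 13.25 − 5·1.2807 + 5 = 11.847
Star B: p = 118 mas = 0.118″ → d = 1/p = 8.475 pc
Star B: M = m − 5 log₁₀ d + 5 = 1.12 − 5·0.9281 + 5 = 1.479
ΔM = M_A − M_B = 11.847 − (1.479) = 10.367; smaller M is more luminous → Star B.
L ratio = 10^(0.4 |ΔM|) = 10^4.147 = 14020

Star B is more luminous, by a factor of 14000.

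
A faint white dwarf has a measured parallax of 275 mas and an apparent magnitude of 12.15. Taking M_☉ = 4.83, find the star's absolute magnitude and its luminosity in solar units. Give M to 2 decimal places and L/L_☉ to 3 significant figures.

M ≈ 14.35; L/L_☉ ≈ 1.56×10^-4

d = 1/p = 1000/275 mas = 3.636 pc
M = m − 5 log₁₀ d + 5 = 12.15 − 5·0.5607 + 5 = 14.347
M − M_☉ = 14.347 − 4.83 = 9.517
L/L_☉ = 10^(−0.4 × 9.517) = 1.561×10^-4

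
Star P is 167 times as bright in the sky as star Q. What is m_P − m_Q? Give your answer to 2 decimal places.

m_P − m_Q ≈ -5.56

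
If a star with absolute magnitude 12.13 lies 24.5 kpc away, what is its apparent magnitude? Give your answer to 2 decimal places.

d = 24.5 kpc = 24500 pc
m = M + 5 log₁₀ d − 5 = 12.13 + 5·4.3892 − 5 = 29.076

m ≈ 29.08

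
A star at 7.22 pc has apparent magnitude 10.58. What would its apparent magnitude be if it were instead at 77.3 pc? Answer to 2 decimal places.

m ≈ 15.73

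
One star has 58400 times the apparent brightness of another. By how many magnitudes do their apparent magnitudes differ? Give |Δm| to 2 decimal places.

|Δm| ≈ 11.92

Pogson: Δm = −2.5 log₁₀(ratio) = −2.5 log₁₀(58400) = −2.5 × 4.7664 = -11.916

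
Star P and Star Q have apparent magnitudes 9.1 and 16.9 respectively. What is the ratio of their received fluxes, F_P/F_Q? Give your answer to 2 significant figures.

F_P/F_Q ≈ 1300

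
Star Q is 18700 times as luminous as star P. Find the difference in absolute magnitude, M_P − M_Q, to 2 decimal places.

Pogson: ΔM = −2.5 log₁₀(ratio) = −2.5 log₁₀(18700) = −2.5 × 4.2718 = -10.680
Star Q is brighter so has the smaller magnitude: M_P − M_Q is positive.

M_P − M_Q ≈ 10.68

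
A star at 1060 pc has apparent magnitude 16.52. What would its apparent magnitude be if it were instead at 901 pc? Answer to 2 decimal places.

Flux ∝ 1/d², so Δm = 5 log₁₀(d₂/d₁) = 5 log₁₀(901/1060) = -0.353
m₂ = m₁ + Δm = 16.52 + (-0.353) = 16.167

m ≈ 16.17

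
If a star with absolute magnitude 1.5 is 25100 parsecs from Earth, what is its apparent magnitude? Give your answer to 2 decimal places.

m ≈ 18.50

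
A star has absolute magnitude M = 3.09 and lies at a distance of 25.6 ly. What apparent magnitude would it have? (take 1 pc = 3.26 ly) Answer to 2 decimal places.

d = 25.6 ly / 3.26 = 7.853 pc
m = M + 5 log₁₀ d − 5 = 3.09 + 5·0.8950 − 5 = 2.565

m ≈ 2.57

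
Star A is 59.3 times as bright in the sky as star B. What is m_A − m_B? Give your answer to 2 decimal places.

m_A − m_B ≈ -4.43

Pogson: Δm = −2.5 log₁₀(ratio) = −2.5 log₁₀(59.3) = −2.5 × 1.7731 = -4.433
Star A is brighter, so it has the smaller magnitude: the difference is negative.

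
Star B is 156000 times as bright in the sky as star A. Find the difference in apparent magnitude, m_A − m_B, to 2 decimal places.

Pogson: Δm = −2.5 log₁₀(ratio) = −2.5 log₁₀(156000) = −2.5 × 5.1931 = -12.983
Star B is brighter so has the smaller magnitude: m_A − m_B is positive.

m_A − m_B ≈ 12.98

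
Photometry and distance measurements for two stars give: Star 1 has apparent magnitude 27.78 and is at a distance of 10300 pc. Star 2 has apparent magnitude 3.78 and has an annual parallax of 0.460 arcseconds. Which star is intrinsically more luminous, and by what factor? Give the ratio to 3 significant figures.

Star 2 is more luminous, by a factor of 177.

Star 1: M = m − 5 log₁₀ d + 5 = 27.78 − 5·4.0128 + 5 = 12.716
Star 2: d = 1/p = 1/0.460″ = 2.174 pc
Star 2: M = m − 5 log₁₀ d + 5 = 3.78 − 5·0.3372 + 5 = 7.094
ΔM = M_1 − M_2 = 12.716 − (7.094) = 5.622; smaller M is more luminous → Star 2.
L ratio = 10^(0.4 |ΔM|) = 10^2.249 = 177.3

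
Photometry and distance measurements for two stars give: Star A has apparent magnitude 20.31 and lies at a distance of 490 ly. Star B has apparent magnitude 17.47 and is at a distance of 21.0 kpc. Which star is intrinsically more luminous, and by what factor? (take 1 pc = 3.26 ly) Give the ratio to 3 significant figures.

Star A: d = 490 ly / 3.26 = 150.3 pc
Star A: M = m − 5 log₁₀ d + 5 = 20.31 − 5·2.1770 + 5 = 14.425
Star B: d = 21.0 kpc = 21000 pc
Star B: M = m − 5 log₁₀ d + 5 = 17.47 − 5·4.3222 + 5 = 0.859
ΔM = M_A − M_B = 14.425 − (0.859) = 13.566; smaller M is more luminous → Star B.
L ratio = 10^(0.4 |ΔM|) = 10^5.426 = 267000

Star B is more luminous, by a factor of 267000.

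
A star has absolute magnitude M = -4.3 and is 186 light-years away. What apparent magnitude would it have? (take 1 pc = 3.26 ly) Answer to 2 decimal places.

m ≈ -0.52

d = 186 ly / 3.26 = 57.06 pc
m = M + 5 log₁₀ d − 5 = -4.3 + 5·1.7563 − 5 = -0.519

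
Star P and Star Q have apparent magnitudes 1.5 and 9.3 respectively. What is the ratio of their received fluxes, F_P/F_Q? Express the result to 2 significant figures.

F_P/F_Q ≈ 1300

Magnitude difference = -7.8
Flux ratio = 10^(−0.4 Δm) = 10^(−0.4 × -7.8) = 10^3.120 = 1318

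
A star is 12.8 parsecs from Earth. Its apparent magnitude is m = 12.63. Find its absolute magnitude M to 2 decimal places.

5 log₁₀(d/10 pc) = 5 log₁₀(12.80) − 5 = 0.536
M = m − 5 log₁₀(d/10) = 12.63 − 0.536 = 12.094

M ≈ 12.09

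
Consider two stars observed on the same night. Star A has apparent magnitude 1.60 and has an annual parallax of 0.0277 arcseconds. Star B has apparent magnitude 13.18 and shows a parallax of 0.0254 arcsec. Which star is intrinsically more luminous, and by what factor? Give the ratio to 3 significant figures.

Star A is more luminous, by a factor of 36000.

Star A: d = 1/p = 1/0.0277″ = 36.10 pc
Star A: M = m − 5 log₁₀ d + 5 = 1.60 − 5·1.5575 + 5 = -1.188
Star B: d = 1/p = 1/0.0254″ = 39.37 pc
Star B: M = m − 5 log₁₀ d + 5 = 13.18 − 5·1.5952 + 5 = 10.204
ΔM = M_A − M_B = -1.188 − (10.204) = -11.392; smaller M is more luminous → Star A.
L ratio = 10^(0.4 |ΔM|) = 10^4.557 = 36030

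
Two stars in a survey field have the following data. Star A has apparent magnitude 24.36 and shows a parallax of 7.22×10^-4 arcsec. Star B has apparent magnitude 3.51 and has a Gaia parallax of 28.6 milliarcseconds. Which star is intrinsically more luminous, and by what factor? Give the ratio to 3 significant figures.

Star A: d = 1/p = 1/7.22×10^-4″ = 1385 pc
Star A: M = m − 5 log₁₀ d + 5 = 24.36 − 5·3.1415 + 5 = 13.653
Star B: p = 28.6 mas = 0.0286″ → d = 1/p = 34.97 pc
Star B: M = m − 5 log₁₀ d + 5 = 3.51 − 5·1.5436 + 5 = 0.792
ΔM = M_A − M_B = 13.653 − (0.792) = 12.861; smaller M is more luminous → Star B.
L ratio = 10^(0.4 |ΔM|) = 10^5.144 = 139400

Star B is more luminous, by a factor of 139000.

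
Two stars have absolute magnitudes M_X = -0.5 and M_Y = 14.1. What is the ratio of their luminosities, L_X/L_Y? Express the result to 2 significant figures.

L_X/L_Y ≈ 690000

ΔM = M_X − M_Y = -14.6
L_X/L_Y = 10^(−0.4 ΔM) = 10^5.840 = 691800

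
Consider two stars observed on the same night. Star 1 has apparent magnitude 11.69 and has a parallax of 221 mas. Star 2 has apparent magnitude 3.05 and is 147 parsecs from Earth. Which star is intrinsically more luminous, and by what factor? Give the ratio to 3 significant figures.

Star 2 is more luminous, by a factor of 3.02×10^6.

Star 1: p = 221 mas = 0.221″ → d = 1/p = 4.525 pc
Star 1: M = m − 5 log₁₀ d + 5 = 11.69 − 5·0.6556 + 5 = 13.412
Star 2: M = m − 5 log₁₀ d + 5 = 3.05 − 5·2.1673 + 5 = -2.787
ΔM = M_1 − M_2 = 13.412 − (-2.787) = 16.199; smaller M is more luminous → Star 2.
L ratio = 10^(0.4 |ΔM|) = 10^6.479 = 3.016×10^6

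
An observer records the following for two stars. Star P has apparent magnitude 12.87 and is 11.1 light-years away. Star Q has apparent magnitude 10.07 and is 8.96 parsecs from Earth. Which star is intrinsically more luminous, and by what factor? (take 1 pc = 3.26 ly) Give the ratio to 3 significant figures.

Star Q is more luminous, by a factor of 91.3.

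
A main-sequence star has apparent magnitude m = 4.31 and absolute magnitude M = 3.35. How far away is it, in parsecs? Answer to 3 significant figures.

d ≈ 15.6 pc

Distance modulus: m − M = 4.31 − (3.35) = 0.960
m − M = 5 log₁₀ d − 5
log₁₀ d = (m − M)/5 + 1 = 1.1920
d = 10^1.1920 = 15.56 pc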